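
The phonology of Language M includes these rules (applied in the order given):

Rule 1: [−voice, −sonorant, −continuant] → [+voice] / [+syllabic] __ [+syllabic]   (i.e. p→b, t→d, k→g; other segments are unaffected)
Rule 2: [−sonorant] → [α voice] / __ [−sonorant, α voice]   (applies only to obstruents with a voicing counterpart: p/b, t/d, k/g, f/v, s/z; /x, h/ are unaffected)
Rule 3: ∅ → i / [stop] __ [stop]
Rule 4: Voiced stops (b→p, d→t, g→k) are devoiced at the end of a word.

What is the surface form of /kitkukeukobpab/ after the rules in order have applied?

Rule 1 (intervocalic voicing): /k/ is a voiceless stop between vowels /u/ and /e/, so it voices to [g]. /k/ is a voiceless stop between vowels /u/ and /o/, so it voices to [g]. /kitkukeukobpab/ → kitkugeugobpab.
Rule 2 (regressive voicing assimilation): /b/ precedes the voiceless obstruent /p/, so it devoices to [p] by assimilation. /kitkugeugobpab/ → kitkugeugoppab.
Rule 3 (stop-cluster i-epenthesis): /t/ and /k/ form a stop–stop cluster, so [i] is inserted between them. /p/ and /p/ form a stop–stop cluster, so [i] is inserted between them. /kitkugeugoppab/ → kitikugeugopipab.
Rule 4 (final devoicing): /b/ is a voiced stop in word-final position, so it devoices to [p]. /kitikugeugopipab/ → kitikugeugopipap.

kitikugeugopipap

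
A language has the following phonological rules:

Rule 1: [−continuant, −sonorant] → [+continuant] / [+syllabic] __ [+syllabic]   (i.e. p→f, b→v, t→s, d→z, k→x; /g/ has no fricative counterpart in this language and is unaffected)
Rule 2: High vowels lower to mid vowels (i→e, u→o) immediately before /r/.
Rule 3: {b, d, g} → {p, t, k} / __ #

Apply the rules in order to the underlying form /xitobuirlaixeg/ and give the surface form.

xisovuerlaixek

Rule 1 (intervocalic spirantization): /t/ is a stop between vowels /i/ and /o/, so it spirantizes to the fricative [s]. /b/ is a stop between vowels /o/ and /u/, so it spirantizes to the fricative [v]. /xitobuirlaixeg/ → xisovuirlaixeg.
Rule 2 (pre-rhotic lowering): /i/ is a high vowel immediately before /r/, so it lowers to [e]. /xisovuirlaixeg/ → xisovuerlaixeg.
Rule 3 (final devoicing): /g/ is a voiced stop in word-final position, so it devoices to [k]. /xisovuerlaixeg/ → xisovuerlaixek.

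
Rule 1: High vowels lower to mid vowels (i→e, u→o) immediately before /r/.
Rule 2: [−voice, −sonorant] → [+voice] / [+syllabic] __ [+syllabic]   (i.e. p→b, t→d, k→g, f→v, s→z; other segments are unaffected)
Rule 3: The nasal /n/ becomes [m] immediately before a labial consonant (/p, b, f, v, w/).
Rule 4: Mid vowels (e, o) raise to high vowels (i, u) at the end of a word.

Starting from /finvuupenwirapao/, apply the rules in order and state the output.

fimvuubemwerabau

Rule 1 (pre-rhotic lowering): /i/ is a high vowel immediately before /r/, so it lowers to [e]. /finvuupenwirapao/ → finvuupenwerapao.
Rule 2 (intervocalic voicing): /p/ is a voiceless obstruent between vowels /u/ and /e/, so it voices to [b]. /p/ is a voiceless obstruent between vowels /a/ and /a/, so it voices to [b]. /finvuupenwerapao/ → finvuubenwerabao.
Rule 3 (nasal place assimilation): /n/ precedes the labial consonant /v/, so it assimilates in place to [m]. /n/ precedes the labial consonant /w/, so it assimilates in place to [m]. /finvuubenwerabao/ → fimvuubemwerabao.
Rule 4 (final vowel raising): /o/ is a mid vowel in word-final position, so it raises to [u]. /fimvuubemwerabao/ → fimvuubemwerabau.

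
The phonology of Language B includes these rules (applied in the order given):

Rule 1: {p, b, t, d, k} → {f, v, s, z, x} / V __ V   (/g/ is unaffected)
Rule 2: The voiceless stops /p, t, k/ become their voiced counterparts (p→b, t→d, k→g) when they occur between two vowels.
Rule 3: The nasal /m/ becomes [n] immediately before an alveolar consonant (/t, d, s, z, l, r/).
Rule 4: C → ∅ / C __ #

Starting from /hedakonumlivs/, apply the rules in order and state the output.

hezaxonunliv

Rule 1 (intervocalic spirantization): /d/ is a stop between vowels /e/ and /a/, so it spirantizes to the fricative [z]. /k/ is a stop between vowels /a/ and /o/, so it spirantizes to the fricative [x]. /hedakonumlivs/ → hezaxonumlivs.
Rule 2 (intervocalic voicing): no segment meets the environment; /hezaxonumlivs/ is unchanged.
Rule 3 (nasal place assimilation): /m/ precedes the alveolar consonant /l/, so it assimilates in place to [n]. /hezaxonumlivs/ → hezaxonunlivs.
Rule 4 (final cluster simplification): /s/ is the second consonant of a word-final cluster /vs/, so it deletes. /hezaxonunlivs/ → hezaxonunliv.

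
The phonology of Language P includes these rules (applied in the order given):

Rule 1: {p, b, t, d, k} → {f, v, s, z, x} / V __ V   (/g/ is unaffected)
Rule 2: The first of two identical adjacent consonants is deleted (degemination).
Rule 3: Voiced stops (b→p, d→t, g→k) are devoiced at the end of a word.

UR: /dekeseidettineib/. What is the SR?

Rule 1 (intervocalic spirantization): /k/ is a stop between vowels /e/ and /e/, so it spirantizes to the fricative [x]. /d/ is a stop between vowels /i/ and /e/, so it spirantizes to the fricative [z]. /dekeseidettineib/ → dexeseizettineib.
Rule 2 (degemination): /tt/ is a geminate; the first /t/ deletes. /dexeseizettineib/ → dexeseizetineib.
Rule 3 (final devoicing): /b/ is a voiced stop in word-final position, so it devoices to [p]. /dexeseizetineib/ → dexeseizetineip.

dexeseizetineip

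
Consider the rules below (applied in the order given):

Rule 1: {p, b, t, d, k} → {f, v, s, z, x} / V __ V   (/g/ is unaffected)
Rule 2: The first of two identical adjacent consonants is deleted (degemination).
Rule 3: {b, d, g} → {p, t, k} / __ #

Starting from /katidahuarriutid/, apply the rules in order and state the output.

kasizahuariusit

Rule 1 (intervocalic spirantization): /t/ is a stop between vowels /a/ and /i/, so it spirantizes to the fricative [s]. /d/ is a stop between vowels /i/ and /a/, so it spirantizes to the fricative [z]. /t/ is a stop between vowels /u/ and /i/, so it spirantizes to the fricative [s]. /katidahuarriutid/ → kasizahuarriusid.
Rule 2 (degemination): /rr/ is a geminate; the first /r/ deletes. /kasizahuarriusid/ → kasizahuariusid.
Rule 3 (final devoicing): /d/ is a voiced stop in word-final position, so it devoices to [t]. /kasizahuariusid/ → kasizahuariusit.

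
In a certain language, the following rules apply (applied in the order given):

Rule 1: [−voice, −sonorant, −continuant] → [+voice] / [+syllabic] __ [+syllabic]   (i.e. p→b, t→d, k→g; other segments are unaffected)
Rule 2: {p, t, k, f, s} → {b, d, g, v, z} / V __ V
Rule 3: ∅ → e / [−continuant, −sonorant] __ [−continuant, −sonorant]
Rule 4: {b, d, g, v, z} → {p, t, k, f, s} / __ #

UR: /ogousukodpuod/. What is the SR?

ogouzugodepuot

Rule 1 (intervocalic voicing): /k/ is a voiceless stop between vowels /u/ and /o/, so it voices to [g]. /ogousukodpuod/ → ogousugodpuod.
Rule 2 (intervocalic voicing): /s/ is a voiceless obstruent between vowels /u/ and /u/, so it voices to [z]. /ogousugodpuod/ → ogouzugodpuod.
Rule 3 (stop-cluster e-epenthesis): /d/ and /p/ form a stop–stop cluster, so [e] is inserted between them. /ogouzugodpuod/ → ogouzugodepuod.
Rule 4 (final devoicing): /d/ is a voiced obstruent in word-final position, so it devoices to [t]. /ogouzugodepuod/ → ogouzugodepuot.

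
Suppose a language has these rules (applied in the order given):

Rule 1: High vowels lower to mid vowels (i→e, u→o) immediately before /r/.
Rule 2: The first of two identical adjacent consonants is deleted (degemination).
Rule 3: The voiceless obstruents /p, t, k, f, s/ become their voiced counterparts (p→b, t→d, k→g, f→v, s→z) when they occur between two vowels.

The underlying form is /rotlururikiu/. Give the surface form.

rotlororigiu

Rule 1 (pre-rhotic lowering): /u/ is a high vowel immediately before /r/, so it lowers to [o]. /u/ is a high vowel immediately before /r/, so it lowers to [o]. /rotlururikiu/ → rotlororikiu.
Rule 2 (degemination): no segment meets the environment; /rotlororikiu/ is unchanged.
Rule 3 (intervocalic voicing): /k/ is a voiceless obstruent between vowels /i/ and /i/, so it voices to [g]. /rotlororikiu/ → rotlororigiu.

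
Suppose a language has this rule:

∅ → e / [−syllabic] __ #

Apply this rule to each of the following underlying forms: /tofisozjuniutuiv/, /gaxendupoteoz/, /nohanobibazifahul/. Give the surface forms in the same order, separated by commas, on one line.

/tofisozjuniutuiv/: the form ends in the consonant /v/, so [e] is inserted word-finally. → [tofisozjuniutuive].
/gaxendupoteoz/: the form ends in the consonant /z/, so [e] is inserted word-finally. → [gaxendupoteoze].
/nohanobibazifahul/: the form ends in the consonant /l/, so [e] is inserted word-finally. → [nohanobibazifahule].

tofisozjuniutuive, gaxendupoteoze, nohanobibazifahule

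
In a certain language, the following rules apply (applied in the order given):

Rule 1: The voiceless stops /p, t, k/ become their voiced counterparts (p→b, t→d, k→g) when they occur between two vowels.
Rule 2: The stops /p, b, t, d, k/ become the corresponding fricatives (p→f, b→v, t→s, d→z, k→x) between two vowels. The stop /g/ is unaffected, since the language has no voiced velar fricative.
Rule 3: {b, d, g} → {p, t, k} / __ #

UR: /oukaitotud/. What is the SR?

Rule 1 (intervocalic voicing): /k/ is a voiceless stop between vowels /u/ and /a/, so it voices to [g]. /t/ is a voiceless stop between vowels /i/ and /o/, so it voices to [d]. /t/ is a voiceless stop between vowels /o/ and /u/, so it voices to [d]. /oukaitotud/ → ougaidodud.
Rule 2 (intervocalic spirantization): /d/ is a stop between vowels /i/ and /o/, so it spirantizes to the fricative [z]. /d/ is a stop between vowels /o/ and /u/, so it spirantizes to the fricative [z]. /ougaidodud/ → ougaizozud.
Rule 3 (final devoicing): /d/ is a voiced stop in word-final position, so it devoices to [t]. /ougaizozud/ → ougaizozut.

ougaizozut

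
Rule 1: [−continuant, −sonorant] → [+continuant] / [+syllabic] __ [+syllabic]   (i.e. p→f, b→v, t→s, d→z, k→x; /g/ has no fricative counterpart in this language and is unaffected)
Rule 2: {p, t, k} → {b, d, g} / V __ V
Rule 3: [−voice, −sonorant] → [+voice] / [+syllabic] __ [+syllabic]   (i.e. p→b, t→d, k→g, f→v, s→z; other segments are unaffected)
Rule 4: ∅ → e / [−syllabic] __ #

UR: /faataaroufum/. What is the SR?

Rule 1 (intervocalic spirantization): /t/ is a stop between vowels /a/ and /a/, so it spirantizes to the fricative [s]. /faataaroufum/ → faasaaroufum.
Rule 2 (intervocalic voicing): no segment meets the environment; /faasaaroufum/ is unchanged.
Rule 3 (intervocalic voicing): /s/ is a voiceless obstruent between vowels /a/ and /a/, so it voices to [z]. /f/ is a voiceless obstruent between vowels /u/ and /u/, so it voices to [v]. /faasaaroufum/ → faazaarouvum.
Rule 4 (final e-epenthesis): the form ends in the consonant /m/, so [e] is inserted word-finally. /faazaarouvum/ → faazaarouvume.

faazaarouvume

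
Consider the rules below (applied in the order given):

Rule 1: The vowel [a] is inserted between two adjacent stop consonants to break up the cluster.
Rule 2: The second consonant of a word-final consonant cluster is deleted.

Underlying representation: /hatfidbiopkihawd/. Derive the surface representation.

Rule 1 (stop-cluster a-epenthesis): /d/ and /b/ form a stop–stop cluster, so [a] is inserted between them. /p/ and /k/ form a stop–stop cluster, so [a] is inserted between them. /hatfidbiopkihawd/ → hatfidabiopakihawd.
Rule 2 (final cluster simplification): /d/ is the second consonant of a word-final cluster /wd/, so it deletes. /hatfidabiopakihawd/ → hatfidabiopakihaw.

hatfidabiopakihaw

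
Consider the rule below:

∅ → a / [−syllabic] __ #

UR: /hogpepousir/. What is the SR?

the form ends in the consonant /r/, so [a] is inserted word-finally.
Surface form: [hogpepousira].

hogpepousira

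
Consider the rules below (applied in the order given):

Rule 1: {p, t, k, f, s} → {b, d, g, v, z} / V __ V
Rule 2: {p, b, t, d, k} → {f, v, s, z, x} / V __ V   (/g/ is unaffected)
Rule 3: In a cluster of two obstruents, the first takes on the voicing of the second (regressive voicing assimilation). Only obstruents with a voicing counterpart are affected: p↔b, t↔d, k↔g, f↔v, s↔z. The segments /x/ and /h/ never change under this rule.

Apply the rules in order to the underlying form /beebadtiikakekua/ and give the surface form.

Rule 1 (intervocalic voicing): /k/ is a voiceless obstruent between vowels /i/ and /a/, so it voices to [g]. /k/ is a voiceless obstruent between vowels /a/ and /e/, so it voices to [g]. /k/ is a voiceless obstruent between vowels /e/ and /u/, so it voices to [g]. /beebadtiikakekua/ → beebadtiigagegua.
Rule 2 (intervocalic spirantization): /b/ is a stop between vowels /e/ and /a/, so it spirantizes to the fricative [v]. /beebadtiigagegua/ → beevadtiigagegua.
Rule 3 (regressive voicing assimilation): /d/ precedes the voiceless obstruent /t/, so it devoices to [t] by assimilation. /beevadtiigagegua/ → beevattiigagegua.

beevattiigagegua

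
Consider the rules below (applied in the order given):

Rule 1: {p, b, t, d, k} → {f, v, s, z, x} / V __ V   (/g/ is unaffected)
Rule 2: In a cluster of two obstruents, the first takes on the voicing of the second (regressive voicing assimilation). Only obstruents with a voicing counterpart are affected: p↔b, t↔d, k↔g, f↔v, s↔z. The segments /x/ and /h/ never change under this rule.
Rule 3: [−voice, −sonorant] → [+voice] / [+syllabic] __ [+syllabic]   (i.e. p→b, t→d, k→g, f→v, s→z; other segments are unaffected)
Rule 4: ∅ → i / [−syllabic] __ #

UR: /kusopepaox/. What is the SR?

Rule 1 (intervocalic spirantization): /p/ is a stop between vowels /o/ and /e/, so it spirantizes to the fricative [f]. /p/ is a stop between vowels /e/ and /a/, so it spirantizes to the fricative [f]. /kusopepaox/ → kusofefaox.
Rule 2 (regressive voicing assimilation): no segment meets the environment; /kusofefaox/ is unchanged.
Rule 3 (intervocalic voicing): /s/ is a voiceless obstruent between vowels /u/ and /o/, so it voices to [z]. /f/ is a voiceless obstruent between vowels /o/ and /e/, so it voices to [v]. /f/ is a voiceless obstruent between vowels /e/ and /a/, so it voices to [v]. /kusofefaox/ → kuzovevaox.
Rule 4 (final i-epenthesis): the form ends in the consonant /x/, so [i] is inserted word-finally. /kuzovevaox/ → kuzovevaoxi.

kuzovevaoxi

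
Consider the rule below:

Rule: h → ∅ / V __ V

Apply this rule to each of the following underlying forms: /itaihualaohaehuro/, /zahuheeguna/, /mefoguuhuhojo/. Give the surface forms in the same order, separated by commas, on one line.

/itaihualaohaehuro/: /h/ occurs between vowels /i/ and /u/, so it deletes. /h/ occurs between vowels /o/ and /a/, so it deletes. /h/ occurs between vowels /e/ and /u/, so it deletes. → [itaiualaoaeuro].
/zahuheeguna/: /h/ occurs between vowels /a/ and /u/, so it deletes. /h/ occurs between vowels /u/ and /e/, so it deletes. → [zaueeguna].
/mefoguuhuhojo/: /h/ occurs between vowels /u/ and /u/, so it deletes. /h/ occurs between vowels /u/ and /o/, so it deletes. → [mefoguuuojo].

itaiualaoaeuro, zaueeguna, mefoguuuojo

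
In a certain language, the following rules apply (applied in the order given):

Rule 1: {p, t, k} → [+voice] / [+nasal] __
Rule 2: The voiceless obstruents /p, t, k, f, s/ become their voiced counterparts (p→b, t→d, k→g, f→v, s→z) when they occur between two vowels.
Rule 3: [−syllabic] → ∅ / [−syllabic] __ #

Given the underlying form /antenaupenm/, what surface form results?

andenauben

Rule 1 (post-nasal voicing): /t/ is a voiceless stop immediately after the nasal /n/, so it voices to [d]. /antenaupenm/ → andenaupenm.
Rule 2 (intervocalic voicing): /p/ is a voiceless obstruent between vowels /u/ and /e/, so it voices to [b]. /andenaupenm/ → andenaubenm.
Rule 3 (final cluster simplification): /m/ is the second consonant of a word-final cluster /nm/, so it deletes. /andenaubenm/ → andenauben.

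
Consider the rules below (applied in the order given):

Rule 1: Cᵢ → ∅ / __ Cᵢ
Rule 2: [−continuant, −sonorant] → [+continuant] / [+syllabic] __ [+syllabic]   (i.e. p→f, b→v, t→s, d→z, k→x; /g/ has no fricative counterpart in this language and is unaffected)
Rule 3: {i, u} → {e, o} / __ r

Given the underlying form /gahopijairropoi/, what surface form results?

Rule 1 (degemination): /rr/ is a geminate; the first /r/ deletes. /gahopijairropoi/ → gahopijairopoi.
Rule 2 (intervocalic spirantization): /p/ is a stop between vowels /o/ and /i/, so it spirantizes to the fricative [f]. /p/ is a stop between vowels /o/ and /o/, so it spirantizes to the fricative [f]. /gahopijairopoi/ → gahofijairofoi.
Rule 3 (pre-rhotic lowering): /i/ is a high vowel immediately before /r/, so it lowers to [e]. /gahofijairofoi/ → gahofijaerofoi.

gahofijaerofoi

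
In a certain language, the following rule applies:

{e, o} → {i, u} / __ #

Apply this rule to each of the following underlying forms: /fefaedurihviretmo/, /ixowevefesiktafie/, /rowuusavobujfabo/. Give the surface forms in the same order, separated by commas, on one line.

fefaedurihviretmu, ixowevefesiktafii, rowuusavobujfabu

/fefaedurihviretmo/: /o/ is a mid vowel in word-final position, so it raises to [u]. → [fefaedurihviretmu].
/ixowevefesiktafie/: /e/ is a mid vowel in word-final position, so it raises to [i]. → [ixowevefesiktafii].
/rowuusavobujfabo/: /o/ is a mid vowel in word-final position, so it raises to [u]. → [rowuusavobujfabu].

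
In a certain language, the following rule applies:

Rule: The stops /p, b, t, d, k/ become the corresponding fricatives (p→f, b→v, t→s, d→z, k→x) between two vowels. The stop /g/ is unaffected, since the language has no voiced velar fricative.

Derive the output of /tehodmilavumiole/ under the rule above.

tehodmilavumiole

No segment of /tehodmilavumiole/ meets the structural description of the rule, so the form surfaces unchanged.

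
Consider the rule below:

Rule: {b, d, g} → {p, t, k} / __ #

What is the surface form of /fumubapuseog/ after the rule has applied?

Scanning /fumubapuseog/: /b/ at position 5 is not in the conditioning environment; /g/ is a voiced stop in word-final position, so it devoices to [k].
Result: [fumubapuseok].

fumubapuseok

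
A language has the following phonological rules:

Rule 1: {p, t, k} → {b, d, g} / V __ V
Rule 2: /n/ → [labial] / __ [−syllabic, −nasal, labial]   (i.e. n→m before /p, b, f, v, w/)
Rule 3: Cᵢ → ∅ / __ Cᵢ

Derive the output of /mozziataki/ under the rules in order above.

Rule 1 (intervocalic voicing): /t/ is a voiceless stop between vowels /a/ and /a/, so it voices to [d]. /k/ is a voiceless stop between vowels /a/ and /i/, so it voices to [g]. /mozziataki/ → mozziadagi.
Rule 2 (nasal place assimilation): no segment meets the environment; /mozziadagi/ is unchanged.
Rule 3 (degemination): /zz/ is a geminate; the first /z/ deletes. /mozziadagi/ → moziadagi.

moziadagi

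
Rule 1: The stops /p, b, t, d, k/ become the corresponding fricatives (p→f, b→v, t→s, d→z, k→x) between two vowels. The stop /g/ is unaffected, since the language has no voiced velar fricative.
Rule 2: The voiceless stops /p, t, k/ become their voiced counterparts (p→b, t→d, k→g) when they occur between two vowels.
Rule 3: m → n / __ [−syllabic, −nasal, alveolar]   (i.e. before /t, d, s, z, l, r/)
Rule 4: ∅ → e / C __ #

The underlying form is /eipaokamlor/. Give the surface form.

Rule 1 (intervocalic spirantization): /p/ is a stop between vowels /i/ and /a/, so it spirantizes to the fricative [f]. /k/ is a stop between vowels /o/ and /a/, so it spirantizes to the fricative [x]. /eipaokamlor/ → eifaoxamlor.
Rule 2 (intervocalic voicing): no segment meets the environment; /eifaoxamlor/ is unchanged.
Rule 3 (nasal place assimilation): /m/ precedes the alveolar consonant /l/, so it assimilates in place to [n]. /eifaoxamlor/ → eifaoxanlor.
Rule 4 (final e-epenthesis): the form ends in the consonant /r/, so [e] is inserted word-finally. /eifaoxanlor/ → eifaoxanlore.

eifaoxanlore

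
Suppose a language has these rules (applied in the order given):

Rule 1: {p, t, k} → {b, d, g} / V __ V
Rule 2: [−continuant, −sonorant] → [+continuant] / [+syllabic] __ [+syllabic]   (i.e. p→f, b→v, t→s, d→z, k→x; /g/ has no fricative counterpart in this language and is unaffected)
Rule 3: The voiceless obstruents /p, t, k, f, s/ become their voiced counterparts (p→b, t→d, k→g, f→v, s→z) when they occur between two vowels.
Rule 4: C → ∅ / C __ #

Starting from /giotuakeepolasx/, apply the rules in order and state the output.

Rule 1 (intervocalic voicing): /t/ is a voiceless stop between vowels /o/ and /u/, so it voices to [d]. /k/ is a voiceless stop between vowels /a/ and /e/, so it voices to [g]. /p/ is a voiceless stop between vowels /e/ and /o/, so it voices to [b]. /giotuakeepolasx/ → gioduageebolasx.
Rule 2 (intervocalic spirantization): /d/ is a stop between vowels /o/ and /u/, so it spirantizes to the fricative [z]. /b/ is a stop between vowels /e/ and /o/, so it spirantizes to the fricative [v]. /gioduageebolasx/ → giozuageevolasx.
Rule 3 (intervocalic voicing): no segment meets the environment; /giozuageevolasx/ is unchanged.
Rule 4 (final cluster simplification): /x/ is the second consonant of a word-final cluster /sx/, so it deletes. /giozuageevolasx/ → giozuageevolas.

giozuageevolas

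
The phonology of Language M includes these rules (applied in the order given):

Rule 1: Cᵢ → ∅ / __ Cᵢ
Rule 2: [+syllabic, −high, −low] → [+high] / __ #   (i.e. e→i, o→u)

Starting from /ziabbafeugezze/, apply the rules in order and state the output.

Rule 1 (degemination): /bb/ is a geminate; the first /b/ deletes. /zz/ is a geminate; the first /z/ deletes. /ziabbafeugezze/ → ziabafeugeze.
Rule 2 (final vowel raising): /e/ is a mid vowel in word-final position, so it raises to [i]. /ziabafeugeze/ → ziabafeugezi.

ziabafeugezi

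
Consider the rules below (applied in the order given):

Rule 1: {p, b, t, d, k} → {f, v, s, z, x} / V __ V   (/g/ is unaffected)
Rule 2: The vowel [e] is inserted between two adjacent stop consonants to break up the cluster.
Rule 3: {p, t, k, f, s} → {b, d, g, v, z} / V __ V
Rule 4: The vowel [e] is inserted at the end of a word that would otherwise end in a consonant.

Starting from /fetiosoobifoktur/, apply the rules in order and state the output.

Rule 1 (intervocalic spirantization): /t/ is a stop between vowels /e/ and /i/, so it spirantizes to the fricative [s]. /b/ is a stop between vowels /o/ and /i/, so it spirantizes to the fricative [v]. /fetiosoobifoktur/ → fesiosoovifoktur.
Rule 2 (stop-cluster e-epenthesis): /k/ and /t/ form a stop–stop cluster, so [e] is inserted between them. /fesiosoovifoktur/ → fesiosoovifoketur.
Rule 3 (intervocalic voicing): /s/ is a voiceless obstruent between vowels /e/ and /i/, so it voices to [z]. /s/ is a voiceless obstruent between vowels /o/ and /o/, so it voices to [z]. /f/ is a voiceless obstruent between vowels /i/ and /o/, so it voices to [v]. /k/ is a voiceless obstruent between vowels /o/ and /e/, so it voices to [g]. /t/ is a voiceless obstruent between vowels /e/ and /u/, so it voices to [d]. /fesiosoovifoketur/ → feziozoovivogedur.
Rule 4 (final e-epenthesis): the form ends in the consonant /r/, so [e] is inserted word-finally. /feziozoovivogedur/ → feziozoovivogedure.

feziozoovivogedure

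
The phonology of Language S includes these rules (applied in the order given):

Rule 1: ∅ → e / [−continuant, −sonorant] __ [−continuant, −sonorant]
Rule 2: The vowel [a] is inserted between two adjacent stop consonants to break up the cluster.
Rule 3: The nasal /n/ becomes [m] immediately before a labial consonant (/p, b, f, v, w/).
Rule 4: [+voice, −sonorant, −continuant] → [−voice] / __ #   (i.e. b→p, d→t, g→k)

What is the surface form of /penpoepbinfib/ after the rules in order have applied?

pempoepebimfip

Rule 1 (stop-cluster e-epenthesis): /p/ and /b/ form a stop–stop cluster, so [e] is inserted between them. /penpoepbinfib/ → penpoepebinfib.
Rule 2 (stop-cluster a-epenthesis): no segment meets the environment; /penpoepebinfib/ is unchanged.
Rule 3 (nasal place assimilation): /n/ precedes the labial consonant /p/, so it assimilates in place to [m]. /n/ precedes the labial consonant /f/, so it assimilates in place to [m]. /penpoepebinfib/ → pempoepebimfib.
Rule 4 (final devoicing): /b/ is a voiced stop in word-final position, so it devoices to [p]. /pempoepebimfib/ → pempoepebimfip.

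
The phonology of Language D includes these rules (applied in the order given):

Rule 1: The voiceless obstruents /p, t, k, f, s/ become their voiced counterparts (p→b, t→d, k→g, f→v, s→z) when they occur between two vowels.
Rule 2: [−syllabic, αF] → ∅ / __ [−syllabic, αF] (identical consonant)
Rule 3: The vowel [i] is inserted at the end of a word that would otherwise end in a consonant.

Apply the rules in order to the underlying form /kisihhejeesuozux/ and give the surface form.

Rule 1 (intervocalic voicing): /s/ is a voiceless obstruent between vowels /i/ and /i/, so it voices to [z]. /s/ is a voiceless obstruent between vowels /e/ and /u/, so it voices to [z]. /kisihhejeesuozux/ → kizihhejeezuozux.
Rule 2 (degemination): /hh/ is a geminate; the first /h/ deletes. /kizihhejeezuozux/ → kizihejeezuozux.
Rule 3 (final i-epenthesis): the form ends in the consonant /x/, so [i] is inserted word-finally. /kizihejeezuozux/ → kizihejeezuozuxi.

kizihejeezuozuxi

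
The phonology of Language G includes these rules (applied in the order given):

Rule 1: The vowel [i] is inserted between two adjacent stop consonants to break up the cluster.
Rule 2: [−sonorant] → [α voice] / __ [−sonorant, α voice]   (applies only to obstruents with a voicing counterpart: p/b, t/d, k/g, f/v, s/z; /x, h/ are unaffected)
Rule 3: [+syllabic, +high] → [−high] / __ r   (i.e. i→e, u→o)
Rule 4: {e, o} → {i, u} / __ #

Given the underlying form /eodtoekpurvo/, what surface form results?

Rule 1 (stop-cluster i-epenthesis): /d/ and /t/ form a stop–stop cluster, so [i] is inserted between them. /k/ and /p/ form a stop–stop cluster, so [i] is inserted between them. /eodtoekpurvo/ → eoditoekipurvo.
Rule 2 (regressive voicing assimilation): no segment meets the environment; /eoditoekipurvo/ is unchanged.
Rule 3 (pre-rhotic lowering): /u/ is a high vowel immediately before /r/, so it lowers to [o]. /eoditoekipurvo/ → eoditoekiporvo.
Rule 4 (final vowel raising): /o/ is a mid vowel in word-final position, so it raises to [u]. /eoditoekiporvo/ → eoditoekiporvu.

eoditoekiporvu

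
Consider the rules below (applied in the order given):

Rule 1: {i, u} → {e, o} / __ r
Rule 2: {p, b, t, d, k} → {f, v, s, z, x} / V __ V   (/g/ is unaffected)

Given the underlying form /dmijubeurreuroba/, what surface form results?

Rule 1 (pre-rhotic lowering): /u/ is a high vowel immediately before /r/, so it lowers to [o]. /u/ is a high vowel immediately before /r/, so it lowers to [o]. /dmijubeurreuroba/ → dmijubeorreoroba.
Rule 2 (intervocalic spirantization): /b/ is a stop between vowels /u/ and /e/, so it spirantizes to the fricative [v]. /b/ is a stop between vowels /o/ and /a/, so it spirantizes to the fricative [v]. /dmijubeorreoroba/ → dmijuveorreorova.

dmijuveorreorova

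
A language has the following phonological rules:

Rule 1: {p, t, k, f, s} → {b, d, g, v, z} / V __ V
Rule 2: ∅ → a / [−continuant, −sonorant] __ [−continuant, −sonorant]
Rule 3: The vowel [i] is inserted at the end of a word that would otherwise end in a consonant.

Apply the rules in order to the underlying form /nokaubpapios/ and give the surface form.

nogaubapabiosi

Rule 1 (intervocalic voicing): /k/ is a voiceless obstruent between vowels /o/ and /a/, so it voices to [g]. /p/ is a voiceless obstruent between vowels /a/ and /i/, so it voices to [b]. /nokaubpapios/ → nogaubpabios.
Rule 2 (stop-cluster a-epenthesis): /b/ and /p/ form a stop–stop cluster, so [a] is inserted between them. /nogaubpabios/ → nogaubapabios.
Rule 3 (final i-epenthesis): the form ends in the consonant /s/, so [i] is inserted word-finally. /nogaubapabios/ → nogaubapabiosi.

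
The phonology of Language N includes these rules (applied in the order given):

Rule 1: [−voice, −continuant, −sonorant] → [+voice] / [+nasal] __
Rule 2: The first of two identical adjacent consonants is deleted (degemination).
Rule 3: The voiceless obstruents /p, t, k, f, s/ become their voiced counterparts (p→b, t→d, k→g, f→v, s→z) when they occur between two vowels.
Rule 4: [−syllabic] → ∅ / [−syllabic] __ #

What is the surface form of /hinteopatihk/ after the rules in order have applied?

Rule 1 (post-nasal voicing): /t/ is a voiceless stop immediately after the nasal /n/, so it voices to [d]. /hinteopatihk/ → hindeopatihk.
Rule 2 (degemination): no segment meets the environment; /hindeopatihk/ is unchanged.
Rule 3 (intervocalic voicing): /p/ is a voiceless obstruent between vowels /o/ and /a/, so it voices to [b]. /t/ is a voiceless obstruent between vowels /a/ and /i/, so it voices to [d]. /hindeopatihk/ → hindeobadihk.
Rule 4 (final cluster simplification): /k/ is the second consonant of a word-final cluster /hk/, so it deletes. /hindeobadihk/ → hindeobadih.

hindeobadih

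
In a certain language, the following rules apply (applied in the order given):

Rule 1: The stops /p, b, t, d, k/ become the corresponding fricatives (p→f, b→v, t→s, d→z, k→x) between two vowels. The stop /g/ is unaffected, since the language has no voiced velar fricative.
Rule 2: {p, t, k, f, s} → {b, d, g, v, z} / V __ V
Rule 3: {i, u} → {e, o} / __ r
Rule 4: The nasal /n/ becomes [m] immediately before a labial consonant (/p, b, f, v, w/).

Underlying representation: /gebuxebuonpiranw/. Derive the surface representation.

Rule 1 (intervocalic spirantization): /b/ is a stop between vowels /e/ and /u/, so it spirantizes to the fricative [v]. /b/ is a stop between vowels /e/ and /u/, so it spirantizes to the fricative [v]. /gebuxebuonpiranw/ → gevuxevuonpiranw.
Rule 2 (intervocalic voicing): no segment meets the environment; /gevuxevuonpiranw/ is unchanged.
Rule 3 (pre-rhotic lowering): /i/ is a high vowel immediately before /r/, so it lowers to [e]. /gevuxevuonpiranw/ → gevuxevuonperanw.
Rule 4 (nasal place assimilation): /n/ precedes the labial consonant /p/, so it assimilates in place to [m]. /n/ precedes the labial consonant /w/, so it assimilates in place to [m]. /gevuxevuonperanw/ → gevuxevuomperamw.

gevuxevuomperamw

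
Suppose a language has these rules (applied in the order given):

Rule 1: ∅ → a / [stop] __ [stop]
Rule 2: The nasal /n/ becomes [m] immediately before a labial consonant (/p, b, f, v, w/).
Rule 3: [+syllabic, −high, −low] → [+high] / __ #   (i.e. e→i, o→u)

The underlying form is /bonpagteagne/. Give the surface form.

bompagateagni

Rule 1 (stop-cluster a-epenthesis): /g/ and /t/ form a stop–stop cluster, so [a] is inserted between them. /bonpagteagne/ → bonpagateagne.
Rule 2 (nasal place assimilation): /n/ precedes the labial consonant /p/, so it assimilates in place to [m]. /bonpagateagne/ → bompagateagne.
Rule 3 (final vowel raising): /e/ is a mid vowel in word-final position, so it raises to [i]. /bompagateagne/ → bompagateagni.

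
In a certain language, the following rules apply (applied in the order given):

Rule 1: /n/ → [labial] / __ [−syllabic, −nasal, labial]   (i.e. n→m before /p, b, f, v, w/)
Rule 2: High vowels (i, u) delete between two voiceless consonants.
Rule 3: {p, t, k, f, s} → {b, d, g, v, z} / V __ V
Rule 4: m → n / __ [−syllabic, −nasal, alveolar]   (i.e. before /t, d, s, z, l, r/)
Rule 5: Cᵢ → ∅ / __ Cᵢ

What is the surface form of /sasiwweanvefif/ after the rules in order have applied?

saziweamvef

Rule 1 (nasal place assimilation): /n/ precedes the labial consonant /v/, so it assimilates in place to [m]. /sasiwweanvefif/ → sasiwweamvefif.
Rule 2 (high vowel syncope): /i/ is a high vowel flanked by voiceless consonants /f/ and /f/, so it deletes. /sasiwweamvefif/ → sasiwweamveff.
Rule 3 (intervocalic voicing): /s/ is a voiceless obstruent between vowels /a/ and /i/, so it voices to [z]. /sasiwweamveff/ → saziwweamveff.
Rule 4 (nasal place assimilation): no segment meets the environment; /saziwweamveff/ is unchanged.
Rule 5 (degemination): /ww/ is a geminate; the first /w/ deletes. /ff/ is a geminate; the first /f/ deletes. /saziwweamveff/ → saziweamvef.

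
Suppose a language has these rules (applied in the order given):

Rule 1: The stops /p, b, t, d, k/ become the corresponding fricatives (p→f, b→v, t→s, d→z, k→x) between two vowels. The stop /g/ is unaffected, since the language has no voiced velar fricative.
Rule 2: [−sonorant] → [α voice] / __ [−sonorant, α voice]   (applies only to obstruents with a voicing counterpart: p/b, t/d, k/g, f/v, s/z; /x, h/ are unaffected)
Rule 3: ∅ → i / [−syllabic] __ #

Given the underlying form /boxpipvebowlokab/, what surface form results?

boxpibvevowloxabi

Rule 1 (intervocalic spirantization): /b/ is a stop between vowels /e/ and /o/, so it spirantizes to the fricative [v]. /k/ is a stop between vowels /o/ and /a/, so it spirantizes to the fricative [x]. /boxpipvebowlokab/ → boxpipvevowloxab.
Rule 2 (regressive voicing assimilation): /p/ precedes the voiced obstruent /v/, so it voices to [b] by assimilation. /boxpipvevowloxab/ → boxpibvevowloxab.
Rule 3 (final i-epenthesis): the form ends in the consonant /b/, so [i] is inserted word-finally. /boxpibvevowloxab/ → boxpibvevowloxabi.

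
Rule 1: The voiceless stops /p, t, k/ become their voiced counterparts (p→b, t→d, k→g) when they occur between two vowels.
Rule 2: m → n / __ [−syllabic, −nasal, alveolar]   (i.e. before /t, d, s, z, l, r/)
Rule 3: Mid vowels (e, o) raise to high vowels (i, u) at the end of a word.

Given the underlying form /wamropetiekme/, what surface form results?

wanrobediekmi

Rule 1 (intervocalic voicing): /p/ is a voiceless stop between vowels /o/ and /e/, so it voices to [b]. /t/ is a voiceless stop between vowels /e/ and /i/, so it voices to [d]. /wamropetiekme/ → wamrobediekme.
Rule 2 (nasal place assimilation): /m/ precedes the alveolar consonant /r/, so it assimilates in place to [n]. /wamrobediekme/ → wanrobediekme.
Rule 3 (final vowel raising): /e/ is a mid vowel in word-final position, so it raises to [i]. /wanrobediekme/ → wanrobediekmi.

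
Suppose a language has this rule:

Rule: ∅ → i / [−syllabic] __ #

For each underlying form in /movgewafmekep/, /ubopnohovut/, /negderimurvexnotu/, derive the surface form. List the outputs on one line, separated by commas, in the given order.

movgewafmekepi, ubopnohovuti, negderimurvexnotu

/movgewafmekep/: the form ends in the consonant /p/, so [i] is inserted word-finally. → [movgewafmekepi].
/ubopnohovut/: the form ends in the consonant /t/, so [i] is inserted word-finally. → [ubopnohovuti].
/negderimurvexnotu/: the rule's environment is not met; surfaces unchanged as [negderimurvexnotu].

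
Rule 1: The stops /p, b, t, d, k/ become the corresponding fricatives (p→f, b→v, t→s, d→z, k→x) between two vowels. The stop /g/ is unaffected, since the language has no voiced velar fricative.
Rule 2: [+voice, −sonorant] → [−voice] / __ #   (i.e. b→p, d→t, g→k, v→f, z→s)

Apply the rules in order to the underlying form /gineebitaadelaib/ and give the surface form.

Rule 1 (intervocalic spirantization): /b/ is a stop between vowels /e/ and /i/, so it spirantizes to the fricative [v]. /t/ is a stop between vowels /i/ and /a/, so it spirantizes to the fricative [s]. /d/ is a stop between vowels /a/ and /e/, so it spirantizes to the fricative [z]. /gineebitaadelaib/ → gineevisaazelaib.
Rule 2 (final devoicing): /b/ is a voiced obstruent in word-final position, so it devoices to [p]. /gineevisaazelaib/ → gineevisaazelaip.

gineevisaazelaip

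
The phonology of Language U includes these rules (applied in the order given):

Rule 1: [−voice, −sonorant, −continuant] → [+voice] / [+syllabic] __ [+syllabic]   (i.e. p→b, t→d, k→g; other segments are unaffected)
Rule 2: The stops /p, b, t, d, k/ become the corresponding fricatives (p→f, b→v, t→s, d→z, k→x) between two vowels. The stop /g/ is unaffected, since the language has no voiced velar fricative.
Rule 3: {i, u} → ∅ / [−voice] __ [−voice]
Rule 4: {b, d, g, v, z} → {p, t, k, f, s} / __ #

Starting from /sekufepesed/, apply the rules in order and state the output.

segufeveset

Rule 1 (intervocalic voicing): /k/ is a voiceless stop between vowels /e/ and /u/, so it voices to [g]. /p/ is a voiceless stop between vowels /e/ and /e/, so it voices to [b]. /sekufepesed/ → segufebesed.
Rule 2 (intervocalic spirantization): /b/ is a stop between vowels /e/ and /e/, so it spirantizes to the fricative [v]. /segufebesed/ → segufevesed.
Rule 3 (high vowel syncope): no segment meets the environment; /segufevesed/ is unchanged.
Rule 4 (final devoicing): /d/ is a voiced obstruent in word-final position, so it devoices to [t]. /segufevesed/ → segufeveset.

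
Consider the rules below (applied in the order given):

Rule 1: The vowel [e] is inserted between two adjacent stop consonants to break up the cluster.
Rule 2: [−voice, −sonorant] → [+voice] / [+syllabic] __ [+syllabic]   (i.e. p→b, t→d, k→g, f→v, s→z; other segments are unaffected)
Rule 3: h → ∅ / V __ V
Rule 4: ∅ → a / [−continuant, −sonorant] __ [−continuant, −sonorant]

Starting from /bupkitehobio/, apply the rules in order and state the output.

bubegideobio

Rule 1 (stop-cluster e-epenthesis): /p/ and /k/ form a stop–stop cluster, so [e] is inserted between them. /bupkitehobio/ → bupekitehobio.
Rule 2 (intervocalic voicing): /p/ is a voiceless obstruent between vowels /u/ and /e/, so it voices to [b]. /k/ is a voiceless obstruent between vowels /e/ and /i/, so it voices to [g]. /t/ is a voiceless obstruent between vowels /i/ and /e/, so it voices to [d]. /bupekitehobio/ → bubegidehobio.
Rule 3 (intervocalic h-deletion): /h/ occurs between vowels /e/ and /o/, so it deletes. /bubegidehobio/ → bubegideobio.
Rule 4 (stop-cluster a-epenthesis): no segment meets the environment; /bubegideobio/ is unchanged.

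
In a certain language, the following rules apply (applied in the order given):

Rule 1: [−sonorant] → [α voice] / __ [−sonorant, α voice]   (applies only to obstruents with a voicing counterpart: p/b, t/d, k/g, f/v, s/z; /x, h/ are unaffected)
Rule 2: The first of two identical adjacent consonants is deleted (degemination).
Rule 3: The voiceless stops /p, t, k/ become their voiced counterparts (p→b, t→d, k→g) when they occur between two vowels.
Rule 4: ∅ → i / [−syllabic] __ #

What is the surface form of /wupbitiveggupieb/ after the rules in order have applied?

wubidivegubiebi

Rule 1 (regressive voicing assimilation): /p/ precedes the voiced obstruent /b/, so it voices to [b] by assimilation. /wupbitiveggupieb/ → wubbitiveggupieb.
Rule 2 (degemination): /bb/ is a geminate; the first /b/ deletes. /gg/ is a geminate; the first /g/ deletes. /wubbitiveggupieb/ → wubitivegupieb.
Rule 3 (intervocalic voicing): /t/ is a voiceless stop between vowels /i/ and /i/, so it voices to [d]. /p/ is a voiceless stop between vowels /u/ and /i/, so it voices to [b]. /wubitivegupieb/ → wubidivegubieb.
Rule 4 (final i-epenthesis): the form ends in the consonant /b/, so [i] is inserted word-finally. /wubidivegubieb/ → wubidivegubiebi.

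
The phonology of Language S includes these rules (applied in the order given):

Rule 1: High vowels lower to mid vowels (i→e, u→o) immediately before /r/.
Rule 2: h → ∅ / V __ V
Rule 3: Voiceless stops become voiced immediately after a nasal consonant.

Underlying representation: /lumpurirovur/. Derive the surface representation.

Rule 1 (pre-rhotic lowering): /u/ is a high vowel immediately before /r/, so it lowers to [o]. /i/ is a high vowel immediately before /r/, so it lowers to [e]. /u/ is a high vowel immediately before /r/, so it lowers to [o]. /lumpurirovur/ → lumporerovor.
Rule 2 (intervocalic h-deletion): no segment meets the environment; /lumporerovor/ is unchanged.
Rule 3 (post-nasal voicing): /p/ is a voiceless stop immediately after the nasal /m/, so it voices to [b]. /lumporerovor/ → lumborerovor.

lumborerovor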